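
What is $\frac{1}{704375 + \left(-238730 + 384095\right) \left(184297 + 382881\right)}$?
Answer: $\frac{1}{82448534345} \approx 1.2129 \cdot 10^{-11}$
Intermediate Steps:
$\frac{1}{704375 + \left(-238730 + 384095\right) \left(184297 + 382881\right)} = \frac{1}{704375 + 145365 \cdot 567178} = \frac{1}{704375 + 82447829970} = \frac{1}{82448534345}$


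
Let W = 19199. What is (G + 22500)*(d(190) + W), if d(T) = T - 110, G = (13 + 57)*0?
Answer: 433777500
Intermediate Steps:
G = 0 (G = 70*0 = 0)
d(T) = -110 + T
(G + 22500)*(d(190) + W) = (0 + 22500)*((-110 + 190) + 19199) = 22500*(80 + 19199) = 22500*19279 = 433777500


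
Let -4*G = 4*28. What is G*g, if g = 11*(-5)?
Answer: 1540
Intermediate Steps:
G = -28 ≈ -28.000
g = -55
G*g = -28*(-55) = 1540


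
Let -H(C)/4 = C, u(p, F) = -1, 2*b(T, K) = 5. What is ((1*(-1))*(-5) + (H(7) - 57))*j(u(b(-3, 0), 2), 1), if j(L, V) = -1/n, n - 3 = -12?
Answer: -80/9 ≈ -8.8889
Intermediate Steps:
n = -9 (n = 3 - 12 = -9)
b(T, K) = 5/2 (b(T, K) = (½)*5 = 5/2)
H(C) = -4*C
j(L, V) = ⅑ (j(L, V) = -1/(-9) = -1*(-⅑) = ⅑)
((1*(-1))*(-5) + (H(7) - 57))*j(u(b(-3, 0), 2), 1) = ((1*(-1))*(-5) + (-4*7 - 57))*(⅑) = (-1*(-5) + (-28 - 57))*(⅑) = (5 - 85)*(⅑) = -80*⅑ = -80/9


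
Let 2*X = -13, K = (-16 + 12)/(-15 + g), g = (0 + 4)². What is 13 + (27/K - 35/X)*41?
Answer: -2235/52 ≈ -42.981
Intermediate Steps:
g = 16 (g = 4² = 16)
K = -4 (K = (-16 + 12)/(-15 + 16) = -4/1 = -4*1 = -4)
X = -13/2 (X = (½)*(-13) = -13/2 ≈ -6.5000)
13 + (27/K - 35/X)*41 = 13 + (27/(-4) - 35/(-13/2))*41 = 13 + (27*(-¼) - 35*(-2/13))*41 = 13 + (-27/4 + 70/13)*41 = 13 - 71/52*41 = 13 - 2911/52 = -2235/52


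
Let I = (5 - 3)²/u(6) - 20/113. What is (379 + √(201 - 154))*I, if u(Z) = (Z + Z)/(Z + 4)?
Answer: 405530/339 + 1070*√47/339 ≈ 1217.9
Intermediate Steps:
u(Z) = 2*Z/(4 + Z) (u(Z) = (2*Z)/(4 + Z) = 2*Z/(4 + Z))
I = 1070/339 (I = (5 - 3)²/((2*6/(4 + 6))) - 20/113 = 2²/((2*6/10)) - 20*1/113 = 4/((2*6*(⅒))) - 20/113 = 4/(6/5) - 20/113 = 4*(⅚) - 20/113 = 10/3 - 20/113 = 1070/339 ≈ 3.1563)
(379 + √(201 - 154))*I = (379 + √(201 - 154))*(1070/339) = (379 + √47)*(1070/339) = 405530/339 + 1070*√47/339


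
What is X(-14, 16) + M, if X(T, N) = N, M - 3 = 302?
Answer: 321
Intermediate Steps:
M = 305 (M = 3 + 302 = 305)
X(-14, 16) + M = 16 + 305 = 321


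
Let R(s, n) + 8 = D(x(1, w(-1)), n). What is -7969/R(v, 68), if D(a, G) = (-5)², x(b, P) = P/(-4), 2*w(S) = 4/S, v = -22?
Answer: -7969/17 ≈ -468.76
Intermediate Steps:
w(S) = 2/S (w(S) = (4/S)/2 = 2/S)
x(b, P) = -P/4 (x(b, P) = P*(-¼) = -P/4)
D(a, G) = 25
R(s, n) = 17 (R(s, n) = -8 + 25 = 17)
-7969/R(v, 68) = -7969/17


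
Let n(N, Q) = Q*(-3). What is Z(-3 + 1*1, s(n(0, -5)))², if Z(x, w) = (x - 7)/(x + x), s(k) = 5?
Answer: 81/16 ≈ 5.0625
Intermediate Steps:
n(N, Q) = -3*Q
Z(x, w) = (-7 + x)/(2*x) (Z(x, w) = (-7 + x)/((2*x)) = (-7 + x)*(1/(2*x)) = (-7 + x)/(2*x))
Z(-3 + 1*1, s(n(0, -5)))² = ((-7 + (-3 + 1*1))/(2*(-3 + 1*1)))² = ((-7 + (-3 + 1))/(2*(-3 + 1)))² = ((½)*(-7 - 2)/(-2))² = ((½)*(-½)*(-9))² = (9/4)² = 81/16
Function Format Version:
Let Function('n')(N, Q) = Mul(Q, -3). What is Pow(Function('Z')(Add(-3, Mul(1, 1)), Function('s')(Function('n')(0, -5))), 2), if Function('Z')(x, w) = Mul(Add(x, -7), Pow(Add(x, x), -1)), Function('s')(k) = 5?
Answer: Rational(81, 16) ≈ 5.0625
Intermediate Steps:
Function('n')(N, Q) = Mul(-3, Q)
Function('Z')(x, w) = Mul(Rational(1, 2), Pow(x, -1), Add(-7, x)) (Function('Z')(x, w) = Mul(Add(-7, x), Pow(Mul(2, x), -1)) = Mul(Add(-7, x), Mul(Rational(1, 2), Pow(x, -1))) = Mul(Rational(1, 2), Pow(x, -1), Add(-7, x)))
Pow(Function('Z')(Add(-3, Mul(1, 1)), Function('s')(Function('n')(0, -5))), 2) = Pow(Mul(Rational(1, 2), Pow(Add(-3, Mul(1, 1)), -1), Add(-7, Add(-3, Mul(1, 1)))), 2) = Pow(Mul(Rational(1, 2), Pow(Add(-3, 1), -1), Add(-7, Add(-3, 1))), 2) = Pow(Mul(Rational(1, 2), Pow(-2, -1), Add(-7, -2)), 2) = Pow(Mul(Rational(1, 2), Rational(-1, 2), -9), 2) = Pow(Rational(9, 4), 2) = Rational(81, 16)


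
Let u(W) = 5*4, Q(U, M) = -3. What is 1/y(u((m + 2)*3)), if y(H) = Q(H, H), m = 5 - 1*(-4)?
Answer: -⅓ ≈ -0.33333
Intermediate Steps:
m = 9 (m = 5 + 4 = 9)
u(W) = 20
y(H) = -3
1/y(u((m + 2)*3)) = 1/(-3) = -⅓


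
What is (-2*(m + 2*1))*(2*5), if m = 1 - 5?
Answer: 40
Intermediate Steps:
m = -4
(-2*(m + 2*1))*(2*5) = (-2*(-4 + 2*1))*(2*5) = -2*(-4 + 2)*10 = -2*(-2)*10 = 4*10 = 40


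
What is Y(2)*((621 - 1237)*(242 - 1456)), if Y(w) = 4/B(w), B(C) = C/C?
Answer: 2991296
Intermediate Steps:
B(C) = 1
Y(w) = 4 (Y(w) = 4/1 = 4*1 = 4)
Y(2)*((621 - 1237)*(242 - 1456)) = 4*((621 - 1237)*(242 - 1456)) = 4*(-616*(-1214)) = 4*747824 = 2991296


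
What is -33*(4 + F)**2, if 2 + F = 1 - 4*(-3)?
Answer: -7425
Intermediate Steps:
F = 11 (F = -2 + (1 - 4*(-3)) = -2 + (1 + 12) = -2 + 13 = 11)
-33*(4 + F)**2 = -33*(4 + 11)**2 = -33*15**2 = -33*225 = -7425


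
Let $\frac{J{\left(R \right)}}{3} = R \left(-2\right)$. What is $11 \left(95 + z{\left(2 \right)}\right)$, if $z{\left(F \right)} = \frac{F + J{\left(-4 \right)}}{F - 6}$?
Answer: $\frac{1947}{2} \approx 973.5$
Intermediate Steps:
$J{\left(R \right)} = - 6 R$ ($J{\left(R \right)} = 3 R \left(-2\right) = 3 \left(- 2 R\right) = - 6 R$)
$z{\left(F \right)} = \frac{24 + F}{-6 + F}$ ($z{\left(F \right)} = \frac{F - -24}{F - 6} = \frac{F + 24}{-6 + F} = \frac{24 + F}{-6 + F}$)
$11 \left(95 + z{\left(2 \right)}\right) = 11 \left(95 + \frac{24 + 2}{-6 + 2}\right) = 11 \left(95 + \frac{1}{-4} \cdot 26\right) = 11 \left(95 - \frac{13}{2}\right) = 11 \cdot \frac{177}{2} = \frac{1947}{2}$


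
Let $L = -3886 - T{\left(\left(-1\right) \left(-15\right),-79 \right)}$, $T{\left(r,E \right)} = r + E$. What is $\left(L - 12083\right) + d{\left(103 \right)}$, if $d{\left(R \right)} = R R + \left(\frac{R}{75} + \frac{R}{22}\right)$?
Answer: $- \frac{8728409}{1650} \approx -5289.9$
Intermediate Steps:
$T{\left(r,E \right)} = E + r$
$L = -3822$ ($L = -3886 - \left(-79 - -15\right) = -3886 - \left(-79 + 15\right) = -3886 - -64 = -3886 + 64 = -3822$)
$d{\left(R \right)} = R^{2} + \frac{97 R}{1650}$ ($d{\left(R \right)} = R^{2} + \left(R \frac{1}{75} + R \frac{1}{22}\right) = R^{2} + \left(\frac{R}{75} + \frac{R}{22}\right) = R^{2} + \frac{97 R}{1650}$)
$\left(L - 12083\right) + d{\left(103 \right)} = \left(-3822 - 12083\right) + \frac{1}{1650} \cdot 103 \left(97 + 1650 \cdot 103\right) = -15905 + \frac{1}{1650} \cdot 103 \left(97 + 169950\right) = -15905 + \frac{1}{1650} \cdot 103 \cdot 170047 = -15905 + \frac{17514841}{1650} = - \frac{8728409}{1650}$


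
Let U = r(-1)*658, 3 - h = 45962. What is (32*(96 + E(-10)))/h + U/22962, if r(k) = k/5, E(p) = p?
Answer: -173099071/2638276395 ≈ -0.065611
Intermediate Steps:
h = -45959 (h = 3 - 1*45962 = 3 - 45962 = -45959)
r(k) = k/5 (r(k) = k*(⅕) = k/5)
U = -658/5 (U = ((⅕)*(-1))*658 = -⅕*658 = -658/5 ≈ -131.60)
(32*(96 + E(-10)))/h + U/22962 = (32*(96 - 10))/(-45959) - 658/5/22962 = (32*86)*(-1/45959) - 658/5*1/22962 = 2752*(-1/45959) - 329/57405 = -2752/45959 - 329/57405 = -173099071/2638276395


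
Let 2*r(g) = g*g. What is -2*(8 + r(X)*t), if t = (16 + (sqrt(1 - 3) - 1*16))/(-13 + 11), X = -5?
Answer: -16 + 25*I*sqrt(2)/2 ≈ -16.0 + 17.678*I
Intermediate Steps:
t = -I*sqrt(2)/2 (t = (16 + (sqrt(-2) - 16))/(-2) = (16 + (I*sqrt(2) - 16))*(-1/2) = (16 + (-16 + I*sqrt(2)))*(-1/2) = (I*sqrt(2))*(-1/2) = -I*sqrt(2)/2 ≈ -0.70711*I)
r(g) = g**2/2 (r(g) = (g*g)/2 = g**2/2)
-2*(8 + r(X)*t) = -2*(8 + ((1/2)*(-5)**2)*(-I*sqrt(2)/2)) = -2*(8 + ((1/2)*25)*(-I*sqrt(2)/2)) = -2*(8 + 25*(-I*sqrt(2)/2)/2) = -2*(8 - 25*I*sqrt(2)/4) = -16 + 25*I*sqrt(2)/2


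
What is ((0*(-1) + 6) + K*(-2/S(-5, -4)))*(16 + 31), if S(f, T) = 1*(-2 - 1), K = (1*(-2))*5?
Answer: -94/3 ≈ -31.333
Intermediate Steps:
K = -10 (K = -2*5 = -10)
S(f, T) = -3 (S(f, T) = 1*(-3) = -3)
((0*(-1) + 6) + K*(-2/S(-5, -4)))*(16 + 31) = ((0*(-1) + 6) - (-20)/(-3))*(16 + 31) = ((0 + 6) - (-20)*(-1)/3)*47 = (6 - 10*⅔)*47 = (6 - 20/3)*47 = -⅔*47 = -94/3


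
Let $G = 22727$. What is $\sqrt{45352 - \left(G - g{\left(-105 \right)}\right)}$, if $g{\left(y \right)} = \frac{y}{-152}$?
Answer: $\frac{\sqrt{130685990}}{76} \approx 150.42$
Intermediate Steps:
$g{\left(y \right)} = - \frac{y}{152}$ ($g{\left(y \right)} = y \left(- \frac{1}{152}\right) = - \frac{y}{152}$)
$\sqrt{45352 - \left(G - g{\left(-105 \right)}\right)} = \sqrt{45352 - \frac{3454399}{152}} = \sqrt{\frac{3439105}{152}} = \frac{\sqrt{130685990}}{76}$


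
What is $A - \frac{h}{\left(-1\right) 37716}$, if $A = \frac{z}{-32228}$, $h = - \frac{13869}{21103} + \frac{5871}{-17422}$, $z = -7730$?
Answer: $\frac{1275910794109793}{5320125831225352} \approx 0.23983$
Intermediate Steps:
$h = - \frac{365521431}{367656466}$ ($h = \left(-13869\right) \frac{1}{21103} + 5871 \left(- \frac{1}{17422}\right) = - \frac{13869}{21103} - \frac{5871}{17422} = - \frac{365521431}{367656466} \approx -0.99419$)
$A = \frac{3865}{16114}$ ($A = - \frac{7730}{-32228} = \left(-7730\right) \left(- \frac{1}{32228}\right) = \frac{3865}{16114} \approx 0.23985$)
$A - \frac{h}{\left(-1\right) 37716} = \frac{3865}{16114} - - \frac{365521431}{367656466 \left(\left(-1\right) 37716\right)} = \frac{3865}{16114} - - \frac{365521431}{367656466 \left(-37716\right)} = \frac{3865}{16114} - \left(- \frac{365521431}{367656466}\right) \left(- \frac{1}{37716}\right) = \frac{3865}{16114} - \frac{121840477}{4622177090552} = \frac{1275910794109793}{5320125831225352}$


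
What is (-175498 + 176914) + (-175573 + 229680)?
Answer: 55523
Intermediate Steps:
(-175498 + 176914) + (-175573 + 229680) = 1416 + 54107 = 55523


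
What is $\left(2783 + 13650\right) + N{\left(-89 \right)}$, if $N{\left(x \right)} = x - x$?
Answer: $16433$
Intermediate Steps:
$N{\left(x \right)} = 0$
$\left(2783 + 13650\right) + N{\left(-89 \right)} = \left(2783 + 13650\right) + 0 = 16433 + 0 = 16433$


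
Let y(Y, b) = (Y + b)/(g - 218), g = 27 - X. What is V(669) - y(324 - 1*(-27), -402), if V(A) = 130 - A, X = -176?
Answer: -2712/5 ≈ -542.40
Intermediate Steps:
g = 203 (g = 27 - 1*(-176) = 27 + 176 = 203)
y(Y, b) = -Y/15 - b/15 (y(Y, b) = (Y + b)/(203 - 218) = (Y + b)/(-15) = (Y + b)*(-1/15) = -Y/15 - b/15)
V(669) - y(324 - 1*(-27), -402) = (130 - 1*669) - (-(324 - 1*(-27))/15 - 1/15*(-402)) = (130 - 669) - (-(324 + 27)/15 + 134/5) = -539 - (-1/15*351 + 134/5) = -539 - (-117/5 + 134/5) = -539 - 1*17/5 = -539 - 17/5 = -2712/5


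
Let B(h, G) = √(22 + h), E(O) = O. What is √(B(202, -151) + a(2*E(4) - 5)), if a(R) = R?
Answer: √(3 + 4*√14) ≈ 4.2387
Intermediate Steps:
√(B(202, -151) + a(2*E(4) - 5)) = √(√(22 + 202) + (2*4 - 5)) = √(√224 + (8 - 5)) = √(4*√14 + 3) = √(3 + 4*√14)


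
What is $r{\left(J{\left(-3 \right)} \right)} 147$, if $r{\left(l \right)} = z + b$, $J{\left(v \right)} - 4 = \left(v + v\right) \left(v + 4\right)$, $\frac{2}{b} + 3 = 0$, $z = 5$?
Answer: $637$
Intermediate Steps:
$b = - \frac{2}{3}$ ($b = \frac{2}{-3 + 0} = \frac{2}{-3} = 2 \left(- \frac{1}{3}\right) = - \frac{2}{3} \approx -0.66667$)
$J{\left(v \right)} = 4 + 2 v \left(4 + v\right)$ ($J{\left(v \right)} = 4 + \left(v + v\right) \left(v + 4\right) = 4 + 2 v \left(4 + v\right)$)
$r{\left(l \right)} = \frac{13}{3}$ ($r{\left(l \right)} = 5 - \frac{2}{3} = \frac{13}{3}$)
$r{\left(J{\left(-3 \right)} \right)} 147 = \frac{13}{3} \cdot 147 = 637$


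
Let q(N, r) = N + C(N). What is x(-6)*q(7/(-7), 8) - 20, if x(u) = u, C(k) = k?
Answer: -8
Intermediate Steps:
q(N, r) = 2*N (q(N, r) = N + N = 2*N)
x(-6)*q(7/(-7), 8) - 20 = -12*7/(-7) - 20 = -12*7*(-1/7) - 20 = -12*(-1) - 20 = -6*(-2) - 20 = 12 - 20 = -8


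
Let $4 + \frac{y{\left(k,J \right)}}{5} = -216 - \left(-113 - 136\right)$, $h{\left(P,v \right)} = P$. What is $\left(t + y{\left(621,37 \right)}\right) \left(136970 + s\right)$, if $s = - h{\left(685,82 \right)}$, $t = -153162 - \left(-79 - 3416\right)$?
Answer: $-20377605770$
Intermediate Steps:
$y{\left(k,J \right)} = 145$ ($y{\left(k,J \right)} = -20 + 5 \left(-216 - \left(-113 - 136\right)\right) = -20 + 5 \left(-216 - -249\right) = -20 + 5 \left(-216 + 249\right) = -20 + 5 \cdot 33 = -20 + 165 = 145$)
$t = -149667$ ($t = -153162 - \left(-79 - 3416\right) = -153162 - -3495 = -153162 + 3495 = -149667$)
$s = -685$ ($s = \left(-1\right) 685 = -685$)
$\left(t + y{\left(621,37 \right)}\right) \left(136970 + s\right) = \left(-149667 + 145\right) \left(136970 - 685\right) = \left(-149522\right) 136285 = -20377605770$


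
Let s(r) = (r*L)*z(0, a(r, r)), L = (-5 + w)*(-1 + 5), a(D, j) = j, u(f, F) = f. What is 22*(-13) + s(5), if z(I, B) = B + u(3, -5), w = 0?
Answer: -1086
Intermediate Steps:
z(I, B) = 3 + B (z(I, B) = B + 3 = 3 + B)
L = -20 (L = (-5 + 0)*(-1 + 5) = -5*4 = -20)
s(r) = -20*r*(3 + r) (s(r) = (r*(-20))*(3 + r) = (-20*r)*(3 + r) = -20*r*(3 + r))
22*(-13) + s(5) = 22*(-13) - 20*5*(3 + 5) = -286 - 20*5*8 = -286 - 800 = -1086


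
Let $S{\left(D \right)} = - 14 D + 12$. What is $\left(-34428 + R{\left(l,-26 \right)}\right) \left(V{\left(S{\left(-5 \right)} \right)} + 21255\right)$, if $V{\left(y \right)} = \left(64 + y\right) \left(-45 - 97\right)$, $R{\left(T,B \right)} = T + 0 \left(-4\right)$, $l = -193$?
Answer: $-18106783$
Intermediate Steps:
$R{\left(T,B \right)} = T$ ($R{\left(T,B \right)} = T + 0 = T$)
$S{\left(D \right)} = 12 - 14 D$
$V{\left(y \right)} = -9088 - 142 y$ ($V{\left(y \right)} = \left(64 + y\right) \left(-142\right) = -9088 - 142 y$)
$\left(-34428 + R{\left(l,-26 \right)}\right) \left(V{\left(S{\left(-5 \right)} \right)} + 21255\right) = \left(-34428 - 193\right) \left(\left(-9088 - 142 \left(12 - -70\right)\right) + 21255\right) = - 34621 \left(\left(-9088 - 142 \left(12 + 70\right)\right) + 21255\right) = - 34621 \left(\left(-9088 - 11644\right) + 21255\right) = - 34621 \left(-20732 + 21255\right) = \left(-34621\right) 523 = -18106783$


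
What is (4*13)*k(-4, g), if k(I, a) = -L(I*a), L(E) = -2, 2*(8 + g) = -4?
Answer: 104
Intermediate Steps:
g = -10 (g = -8 + (1/2)*(-4) = -8 - 2 = -10)
k(I, a) = 2 (k(I, a) = -1*(-2) = 2)
(4*13)*k(-4, g) = (4*13)*2 = 52*2 = 104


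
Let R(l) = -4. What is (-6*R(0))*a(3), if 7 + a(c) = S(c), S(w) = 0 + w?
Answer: -96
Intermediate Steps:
S(w) = w
a(c) = -7 + c
(-6*R(0))*a(3) = (-6*(-4))*(-7 + 3) = 24*(-4) = -96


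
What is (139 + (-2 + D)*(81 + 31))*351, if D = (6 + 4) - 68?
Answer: -2309931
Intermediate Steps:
D = -58 (D = 10 - 68 = -58)
(139 + (-2 + D)*(81 + 31))*351 = (139 + (-2 - 58)*(81 + 31))*351 = (139 - 60*112)*351 = (139 - 6720)*351 = -6581*351 = -2309931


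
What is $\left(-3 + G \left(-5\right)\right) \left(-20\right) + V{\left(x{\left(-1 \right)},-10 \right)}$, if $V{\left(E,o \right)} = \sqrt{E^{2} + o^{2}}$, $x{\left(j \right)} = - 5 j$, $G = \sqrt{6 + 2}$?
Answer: $60 + 5 \sqrt{5} + 200 \sqrt{2} \approx 354.02$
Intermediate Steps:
$G = 2 \sqrt{2}$ ($G = \sqrt{8} = 2 \sqrt{2} \approx 2.8284$)
$\left(-3 + G \left(-5\right)\right) \left(-20\right) + V{\left(x{\left(-1 \right)},-10 \right)} = \left(-3 + 2 \sqrt{2} \left(-5\right)\right) \left(-20\right) + \sqrt{\left(\left(-5\right) \left(-1\right)\right)^{2} + \left(-10\right)^{2}} = \left(-3 - 10 \sqrt{2}\right) \left(-20\right) + \sqrt{5^{2} + 100} = \left(60 + 200 \sqrt{2}\right) + \sqrt{25 + 100} = \left(60 + 200 \sqrt{2}\right) + \sqrt{125} = \left(60 + 200 \sqrt{2}\right) + 5 \sqrt{5} = 60 + 5 \sqrt{5} + 200 \sqrt{2}$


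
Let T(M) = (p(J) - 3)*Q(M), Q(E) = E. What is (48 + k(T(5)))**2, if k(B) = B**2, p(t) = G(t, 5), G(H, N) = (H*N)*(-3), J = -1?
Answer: 13307904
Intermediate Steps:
G(H, N) = -3*H*N
p(t) = -15*t (p(t) = -3*t*5 = -15*t)
T(M) = 12*M (T(M) = (-15*(-1) - 3)*M = (15 - 3)*M = 12*M)
(48 + k(T(5)))**2 = (48 + (12*5)**2)**2 = (48 + 60**2)**2 = (48 + 3600)**2 = 3648**2 = 13307904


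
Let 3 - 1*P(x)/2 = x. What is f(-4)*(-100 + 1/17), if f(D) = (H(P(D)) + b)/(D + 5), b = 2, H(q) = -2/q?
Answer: -22087/119 ≈ -185.60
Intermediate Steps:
P(x) = 6 - 2*x
f(D) = (2 - 2/(6 - 2*D))/(5 + D) (f(D) = (-2/(6 - 2*D) + 2)/(D + 5) = (2 - 2/(6 - 2*D))/(5 + D))
f(-4)*(-100 + 1/17) = ((-5 + 2*(-4))/((-3 - 4)*(5 - 4)))*(-100 + 1/17) = ((-5 - 8)/(-7*1))*(-100 + 1/17) = -⅐*1*(-13)*(-1699/17) = (13/7)*(-1699/17) = -22087/119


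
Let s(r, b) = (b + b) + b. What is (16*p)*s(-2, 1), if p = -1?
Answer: -48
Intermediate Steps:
s(r, b) = 3*b (s(r, b) = 2*b + b = 3*b)
(16*p)*s(-2, 1) = (16*(-1))*(3*1) = -16*3 = -48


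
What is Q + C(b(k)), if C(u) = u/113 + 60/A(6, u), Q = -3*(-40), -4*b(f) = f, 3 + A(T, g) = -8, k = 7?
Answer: 569443/4972 ≈ 114.53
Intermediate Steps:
A(T, g) = -11 (A(T, g) = -3 - 8 = -11)
b(f) = -f/4
Q = 120
C(u) = -60/11 + u/113 (C(u) = u/113 + 60/(-11) = u*(1/113) + 60*(-1/11) = u/113 - 60/11 = -60/11 + u/113)
Q + C(b(k)) = 120 + (-60/11 + (-1/4*7)/113) = 120 + (-60/11 + (1/113)*(-7/4)) = 120 + (-60/11 - 7/452) = 120 - 27197/4972 = 569443/4972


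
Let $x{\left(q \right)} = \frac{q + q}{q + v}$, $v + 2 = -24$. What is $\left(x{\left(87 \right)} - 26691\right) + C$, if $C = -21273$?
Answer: $- \frac{2925630}{61} \approx -47961.0$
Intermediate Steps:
$v = -26$ ($v = -2 - 24 = -26$)
$x{\left(q \right)} = \frac{2 q}{-26 + q}$ ($x{\left(q \right)} = \frac{q + q}{q - 26} = \frac{2 q}{-26 + q}$)
$\left(x{\left(87 \right)} - 26691\right) + C = \left(2 \cdot 87 \frac{1}{-26 + 87} - 26691\right) - 21273 = \left(2 \cdot 87 \cdot \frac{1}{61} - 26691\right) - 21273 = \left(\frac{174}{61} - 26691\right) - 21273 = - \frac{1627977}{61} - 21273 = - \frac{2925630}{61}$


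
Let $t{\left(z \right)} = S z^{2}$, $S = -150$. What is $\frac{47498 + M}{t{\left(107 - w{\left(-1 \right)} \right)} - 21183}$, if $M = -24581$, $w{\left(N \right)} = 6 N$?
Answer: $- \frac{7639}{645511} \approx -0.011834$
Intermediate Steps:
$t{\left(z \right)} = - 150 z^{2}$
$\frac{47498 + M}{t{\left(107 - w{\left(-1 \right)} \right)} - 21183} = \frac{47498 - 24581}{- 150 \left(107 - 6 \left(-1\right)\right)^{2} - 21183} = \frac{22917}{- 150 \left(107 - -6\right)^{2} - 21183} = \frac{22917}{- 150 \left(107 + 6\right)^{2} - 21183} = \frac{22917}{- 150 \cdot 113^{2} - 21183} = \frac{22917}{\left(-150\right) 12769 - 21183} = \frac{22917}{-1915350 - 21183} = \frac{22917}{-1936533} = 22917 \left(- \frac{1}{1936533}\right) = - \frac{7639}{645511}$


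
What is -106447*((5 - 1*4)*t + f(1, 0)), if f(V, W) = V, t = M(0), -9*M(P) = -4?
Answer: -1383811/9 ≈ -1.5376e+5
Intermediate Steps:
M(P) = 4/9 (M(P) = -1/9*(-4) = 4/9)
t = 4/9 ≈ 0.44444
-106447*((5 - 1*4)*t + f(1, 0)) = -106447*((5 - 1*4)*(4/9) + 1) = -106447*((5 - 4)*(4/9) + 1) = -106447*(1*(4/9) + 1) = -106447*(4/9 + 1) = -106447*13/9 = -1383811/9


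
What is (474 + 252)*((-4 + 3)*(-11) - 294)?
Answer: -205458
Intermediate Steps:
(474 + 252)*((-4 + 3)*(-11) - 294) = 726*(-1*(-11) - 294) = 726*(11 - 294) = 726*(-283) = -205458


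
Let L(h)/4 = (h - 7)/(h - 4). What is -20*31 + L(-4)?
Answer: -1229/2 ≈ -614.50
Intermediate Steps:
L(h) = 4*(-7 + h)/(-4 + h) (L(h) = 4*((h - 7)/(h - 4)) = 4*((-7 + h)/(-4 + h)) = 4*(-7 + h)/(-4 + h))
-20*31 + L(-4) = -20*31 + 4*(-7 - 4)/(-4 - 4) = -620 + 4*(-11)/(-8) = -620 + 4*(-⅛)*(-11) = -620 + 11/2 = -1229/2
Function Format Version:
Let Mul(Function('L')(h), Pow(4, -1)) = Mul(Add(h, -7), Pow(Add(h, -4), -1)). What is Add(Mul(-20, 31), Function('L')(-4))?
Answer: Rational(-1229, 2) ≈ -614.50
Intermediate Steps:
Function('L')(h) = Mul(4, Pow(Add(-4, h), -1), Add(-7, h)) (Function('L')(h) = Mul(4, Mul(Add(h, -7), Pow(Add(h, -4), -1))) = Mul(4, Mul(Add(-7, h), Pow(Add(-4, h), -1))) = Mul(4, Mul(Pow(Add(-4, h), -1), Add(-7, h))) = Mul(4, Pow(Add(-4, h), -1), Add(-7, h)))
Add(Mul(-20, 31), Function('L')(-4)) = Add(Mul(-20, 31), Mul(4, Pow(Add(-4, -4), -1), Add(-7, -4))) = Add(-620, Mul(4, Pow(-8, -1), -11)) = Add(-620, Mul(4, Rational(-1, 8), -11)) = Add(-620, Rational(11, 2)) = Rational(-1229, 2)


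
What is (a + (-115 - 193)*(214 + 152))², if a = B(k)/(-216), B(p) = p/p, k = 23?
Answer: 592885926864001/46656 ≈ 1.2708e+10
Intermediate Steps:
B(p) = 1
a = -1/216 (a = 1/(-216) = 1*(-1/216) = -1/216 ≈ -0.0046296)
(a + (-115 - 193)*(214 + 152))² = (-1/216 + (-115 - 193)*(214 + 152))² = (-1/216 - 308*366)² = (-1/216 - 112728)² = (-24349249/216)² = 592885926864001/46656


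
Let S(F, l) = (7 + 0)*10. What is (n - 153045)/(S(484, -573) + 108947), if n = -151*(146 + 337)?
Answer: -75326/36339 ≈ -2.0729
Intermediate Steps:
n = -72933 (n = -151*483 = -72933)
S(F, l) = 70 (S(F, l) = 7*10 = 70)
(n - 153045)/(S(484, -573) + 108947) = (-72933 - 153045)/(70 + 108947) = -225978/109017 = -225978*1/109017 = -75326/36339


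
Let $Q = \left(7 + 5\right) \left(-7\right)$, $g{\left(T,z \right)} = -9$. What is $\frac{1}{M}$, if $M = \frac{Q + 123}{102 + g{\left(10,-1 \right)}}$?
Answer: $\frac{31}{13} \approx 2.3846$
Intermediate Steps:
$Q = -84$ ($Q = 12 \left(-7\right) = -84$)
$M = \frac{13}{31}$ ($M = \frac{-84 + 123}{102 - 9} = \frac{39}{93} = 39 \cdot \frac{1}{93} = \frac{13}{31} \approx 0.41935$)
$\frac{1}{M} = \frac{1}{\frac{13}{31}} = \frac{31}{13}$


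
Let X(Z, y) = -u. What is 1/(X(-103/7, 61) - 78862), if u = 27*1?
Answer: -1/78889 ≈ -1.2676e-5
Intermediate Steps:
u = 27
X(Z, y) = -27 (X(Z, y) = -1*27 = -27)
1/(X(-103/7, 61) - 78862) = 1/(-27 - 78862) = 1/(-78889) = -1/78889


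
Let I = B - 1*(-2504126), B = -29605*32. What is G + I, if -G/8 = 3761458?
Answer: -28534898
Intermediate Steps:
B = -947360
I = 1556766 (I = -947360 - 1*(-2504126) = -947360 + 2504126 = 1556766)
G = -30091664 (G = -8*3761458 = -30091664)
G + I = -30091664 + 1556766 = -28534898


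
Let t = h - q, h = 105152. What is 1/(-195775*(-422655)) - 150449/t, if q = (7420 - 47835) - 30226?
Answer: -12448945025472832/14546041468496625 ≈ -0.85583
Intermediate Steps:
q = -70641 (q = -40415 - 30226 = -70641)
t = 175793 (t = 105152 - 1*(-70641) = 105152 + 70641 = 175793)
1/(-195775*(-422655)) - 150449/t = 1/(-195775*(-422655)) - 150449/175793 = -1/195775*(-1/422655) - 150449*1/175793 = 1/82745282625 - 150449/175793 = -12448945025472832/14546041468496625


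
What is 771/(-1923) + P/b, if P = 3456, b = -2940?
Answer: -247573/157045 ≈ -1.5764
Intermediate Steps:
771/(-1923) + P/b = 771/(-1923) + 3456/(-2940) = 771*(-1/1923) + 3456*(-1/2940) = -257/641 - 288/245 = -247573/157045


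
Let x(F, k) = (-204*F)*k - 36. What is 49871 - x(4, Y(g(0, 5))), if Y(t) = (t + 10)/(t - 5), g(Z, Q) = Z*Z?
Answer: 48275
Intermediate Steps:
g(Z, Q) = Z²
Y(t) = (10 + t)/(-5 + t)
x(F, k) = -36 - 204*F*k (x(F, k) = -204*F*k - 36 = -36 - 204*F*k)
49871 - x(4, Y(g(0, 5))) = 49871 - (-36 - 204*4*(10 + 0²)/(-5 + 0²)) = 49871 - (-36 - 204*4*(10 + 0)/(-5 + 0)) = 49871 - (-36 - 204*4*10/(-5)) = 49871 - (-36 - 204*4*(-⅕*10)) = 49871 - (-36 - 204*4*(-2)) = 49871 - (-36 + 1632) = 49871 - 1*1596 = 49871 - 1596 = 48275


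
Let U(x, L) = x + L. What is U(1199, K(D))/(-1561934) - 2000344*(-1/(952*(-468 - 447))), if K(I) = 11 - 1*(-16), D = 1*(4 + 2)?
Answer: -195342078086/85035591795 ≈ -2.2972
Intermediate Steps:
D = 6 (D = 1*6 = 6)
K(I) = 27 (K(I) = 11 + 16 = 27)
U(x, L) = L + x
U(1199, K(D))/(-1561934) - 2000344*(-1/(952*(-468 - 447))) = (27 + 1199)/(-1561934) - 2000344*(-1/(952*(-468 - 447))) = 1226*(-1/1561934) - 2000344/((-952*(-915))) = -613/780967 - 2000344/871080 = -613/780967 - 2000344*1/871080 = -613/780967 - 250043/108885 = -195342078086/85035591795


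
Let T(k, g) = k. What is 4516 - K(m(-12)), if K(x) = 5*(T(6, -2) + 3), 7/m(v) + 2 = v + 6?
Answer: 4471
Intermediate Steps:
m(v) = 7/(4 + v) (m(v) = 7/(-2 + (v + 6)) = 7/(-2 + (6 + v)) = 7/(4 + v))
K(x) = 45 (K(x) = 5*(6 + 3) = 5*9 = 45)
4516 - K(m(-12)) = 4516 - 1*45 = 4516 - 45 = 4471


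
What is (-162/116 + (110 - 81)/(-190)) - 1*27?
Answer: -78653/2755 ≈ -28.549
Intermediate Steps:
(-162/116 + (110 - 81)/(-190)) - 1*27 = (-162*1/116 + 29*(-1/190)) - 27 = (-81/58 - 29/190) - 27 = -4268/2755 - 27 = -78653/2755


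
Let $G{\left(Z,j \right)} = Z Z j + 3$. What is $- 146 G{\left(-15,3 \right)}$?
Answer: $-98988$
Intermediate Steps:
$G{\left(Z,j \right)} = 3 + j Z^{2}$ ($G{\left(Z,j \right)} = Z^{2} j + 3 = j Z^{2} + 3 = 3 + j Z^{2}$)
$- 146 G{\left(-15,3 \right)} = - 146 \left(3 + 3 \left(-15\right)^{2}\right) = - 146 \left(3 + 3 \cdot 225\right) = - 146 \left(3 + 675\right) = \left(-146\right) 678 = -98988$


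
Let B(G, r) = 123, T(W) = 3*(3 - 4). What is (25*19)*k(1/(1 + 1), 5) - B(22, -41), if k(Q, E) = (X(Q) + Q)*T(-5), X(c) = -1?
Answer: 1179/2 ≈ 589.50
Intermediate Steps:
T(W) = -3 (T(W) = 3*(-1) = -3)
k(Q, E) = 3 - 3*Q (k(Q, E) = (-1 + Q)*(-3) = 3 - 3*Q)
(25*19)*k(1/(1 + 1), 5) - B(22, -41) = (25*19)*(3 - 3/(1 + 1)) - 1*123 = 475*(3 - 3/2) - 123 = 475*(3/2) - 123 = 1425/2 - 123 = 1179/2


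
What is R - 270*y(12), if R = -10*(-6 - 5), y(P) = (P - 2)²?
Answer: -26890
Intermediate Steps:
y(P) = (-2 + P)²
R = 110 (R = -10*(-11) = 110)
R - 270*y(12) = 110 - 270*(-2 + 12)² = 110 - 270*10² = 110 - 270*100 = 110 - 27000 = -26890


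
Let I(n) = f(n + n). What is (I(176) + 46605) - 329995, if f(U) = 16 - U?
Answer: -283726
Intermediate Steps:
I(n) = 16 - 2*n (I(n) = 16 - (n + n) = 16 - 2*n)
(I(176) + 46605) - 329995 = ((16 - 2*176) + 46605) - 329995 = ((16 - 352) + 46605) - 329995 = (-336 + 46605) - 329995 = 46269 - 329995 = -283726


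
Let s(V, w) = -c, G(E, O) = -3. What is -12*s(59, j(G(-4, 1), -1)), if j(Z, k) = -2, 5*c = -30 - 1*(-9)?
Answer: -252/5 ≈ -50.400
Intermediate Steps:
c = -21/5 (c = (-30 - 1*(-9))/5 = (-30 + 9)/5 = (⅕)*(-21) = -21/5 ≈ -4.2000)
s(V, w) = 21/5 (s(V, w) = -1*(-21/5) = 21/5)
-12*s(59, j(G(-4, 1), -1)) = -12*21/5 = -252/5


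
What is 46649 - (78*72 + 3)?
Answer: 41030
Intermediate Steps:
46649 - (78*72 + 3) = 46649 - (5616 + 3) = 46649 - 1*5619 = 46649 - 5619 = 41030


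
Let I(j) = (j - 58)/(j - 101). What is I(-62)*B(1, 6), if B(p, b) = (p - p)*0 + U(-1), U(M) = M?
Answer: -120/163 ≈ -0.73620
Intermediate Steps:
I(j) = (-58 + j)/(-101 + j)
B(p, b) = -1 (B(p, b) = (p - p)*0 - 1 = 0*0 - 1 = 0 - 1 = -1)
I(-62)*B(1, 6) = ((-58 - 62)/(-101 - 62))*(-1) = (-120/(-163))*(-1) = -1/163*(-120)*(-1) = (120/163)*(-1) = -120/163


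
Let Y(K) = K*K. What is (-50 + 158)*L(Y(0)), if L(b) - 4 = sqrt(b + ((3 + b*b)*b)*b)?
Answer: 432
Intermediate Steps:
Y(K) = K**2
L(b) = 4 + sqrt(b + b**2*(3 + b**2)) (L(b) = 4 + sqrt(b + ((3 + b*b)*b)*b) = 4 + sqrt(b + ((3 + b**2)*b)*b) = 4 + sqrt(b + (b*(3 + b**2))*b) = 4 + sqrt(b + b**2*(3 + b**2)))
(-50 + 158)*L(Y(0)) = (-50 + 158)*(4 + sqrt(0**2*(1 + (0**2)**3 + 3*0**2))) = 108*(4 + sqrt(0*(1 + 0**3 + 3*0))) = 108*(4 + sqrt(0*(1 + 0 + 0))) = 108*(4 + sqrt(0*1)) = 108*(4 + sqrt(0)) = 108*(4 + 0) = 108*4 = 432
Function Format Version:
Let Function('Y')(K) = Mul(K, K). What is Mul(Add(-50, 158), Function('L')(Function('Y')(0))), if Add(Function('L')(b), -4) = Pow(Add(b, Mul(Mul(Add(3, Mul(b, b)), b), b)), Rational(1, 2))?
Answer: 432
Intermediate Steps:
Function('Y')(K) = Pow(K, 2)
Function('L')(b) = Add(4, Pow(Add(b, Mul(Pow(b, 2), Add(3, Pow(b, 2)))), Rational(1, 2))) (Function('L')(b) = Add(4, Pow(Add(b, Mul(Mul(Add(3, Mul(b, b)), b), b)), Rational(1, 2))) = Add(4, Pow(Add(b, Mul(Mul(Add(3, Pow(b, 2)), b), b)), Rational(1, 2))) = Add(4, Pow(Add(b, Mul(Mul(b, Add(3, Pow(b, 2))), b)), Rational(1, 2))) = Add(4, Pow(Add(b, Mul(Pow(b, 2), Add(3, Pow(b, 2)))), Rational(1, 2))))
Mul(Add(-50, 158), Function('L')(Function('Y')(0))) = Mul(Add(-50, 158), Add(4, Pow(Mul(Pow(0, 2), Add(1, Pow(Pow(0, 2), 3), Mul(3, Pow(0, 2)))), Rational(1, 2)))) = Mul(108, Add(4, Pow(Mul(0, Add(1, Pow(0, 3), Mul(3, 0))), Rational(1, 2)))) = Mul(108, Add(4, Pow(Mul(0, Add(1, 0, 0)), Rational(1, 2)))) = Mul(108, Add(4, Pow(Mul(0, 1), Rational(1, 2)))) = Mul(108, Add(4, Pow(0, Rational(1, 2)))) = Mul(108, Add(4, 0)) = Mul(108, 4) = 432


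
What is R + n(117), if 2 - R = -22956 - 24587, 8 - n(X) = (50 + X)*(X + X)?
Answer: 8475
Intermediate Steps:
n(X) = 8 - 2*X*(50 + X) (n(X) = 8 - (50 + X)*(X + X) = 8 - (50 + X)*2*X = 8 - 2*X*(50 + X))
R = 47545 (R = 2 - (-22956 - 24587) = 2 - 1*(-47543) = 2 + 47543 = 47545)
R + n(117) = 47545 + (8 - 100*117 - 2*117²) = 47545 + (8 - 11700 - 2*13689) = 47545 + (8 - 11700 - 27378) = 47545 - 39070 = 8475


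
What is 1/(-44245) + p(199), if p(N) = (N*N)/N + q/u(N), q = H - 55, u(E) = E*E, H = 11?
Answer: 348675116374/1752146245 ≈ 199.00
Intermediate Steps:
u(E) = E²
q = -44 (q = 11 - 55 = -44)
p(N) = N - 44/N² (p(N) = (N*N)/N - 44/N² = N²/N - 44/N² = N - 44/N²)
1/(-44245) + p(199) = 1/(-44245) + (199 - 44/199²) = -1/44245 + (199 - 44*1/39601) = -1/44245 + (199 - 44/39601) = -1/44245 + 7880555/39601 = 348675116374/1752146245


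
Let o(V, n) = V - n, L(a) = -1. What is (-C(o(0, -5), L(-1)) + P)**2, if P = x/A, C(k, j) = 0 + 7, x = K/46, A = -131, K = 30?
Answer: 445463236/9078169 ≈ 49.070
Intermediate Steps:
x = 15/23 (x = 30/46 = 30*(1/46) = 15/23 ≈ 0.65217)
C(k, j) = 7
P = -15/3013 (P = (15/23)/(-131) = (15/23)*(-1/131) = -15/3013 ≈ -0.0049784)
(-C(o(0, -5), L(-1)) + P)**2 = (-1*7 - 15/3013)**2 = (-7 - 15/3013)**2 = (-21106/3013)**2 = 445463236/9078169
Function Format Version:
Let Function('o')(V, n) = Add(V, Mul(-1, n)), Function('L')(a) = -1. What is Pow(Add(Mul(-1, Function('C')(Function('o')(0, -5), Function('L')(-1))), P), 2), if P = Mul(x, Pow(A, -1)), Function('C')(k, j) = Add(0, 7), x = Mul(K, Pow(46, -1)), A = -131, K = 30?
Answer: Rational(445463236, 9078169) ≈ 49.070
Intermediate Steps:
x = Rational(15, 23) (x = Mul(30, Pow(46, -1)) = Mul(30, Rational(1, 46)) = Rational(15, 23) ≈ 0.65217)
Function('C')(k, j) = 7
P = Rational(-15, 3013) (P = Mul(Rational(15, 23), Pow(-131, -1)) = Mul(Rational(15, 23), Rational(-1, 131)) = Rational(-15, 3013) ≈ -0.0049784)
Pow(Add(Mul(-1, Function('C')(Function('o')(0, -5), Function('L')(-1))), P), 2) = Pow(Add(Mul(-1, 7), Rational(-15, 3013)), 2) = Pow(Add(-7, Rational(-15, 3013)), 2) = Pow(Rational(-21106, 3013), 2) = Rational(445463236, 9078169)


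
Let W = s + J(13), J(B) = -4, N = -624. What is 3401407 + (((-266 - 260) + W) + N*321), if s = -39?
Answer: 3200534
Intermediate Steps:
W = -43 (W = -39 - 4 = -43)
3401407 + (((-266 - 260) + W) + N*321) = 3401407 + (((-266 - 260) - 43) - 624*321) = 3401407 + ((-526 - 43) - 200304) = 3401407 + (-569 - 200304) = 3401407 - 200873 = 3200534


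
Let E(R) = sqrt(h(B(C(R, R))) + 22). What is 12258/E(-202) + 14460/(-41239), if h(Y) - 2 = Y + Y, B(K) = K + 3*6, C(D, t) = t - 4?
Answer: -14460/41239 - 6129*I*sqrt(22)/44 ≈ -0.35064 - 653.35*I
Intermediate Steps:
C(D, t) = -4 + t
B(K) = 18 + K (B(K) = K + 18 = 18 + K)
h(Y) = 2 + 2*Y (h(Y) = 2 + (Y + Y) = 2 + 2*Y)
E(R) = sqrt(52 + 2*R) (E(R) = sqrt((2 + 2*(18 + (-4 + R))) + 22) = sqrt((2 + 2*(14 + R)) + 22) = sqrt((2 + (28 + 2*R)) + 22) = sqrt((30 + 2*R) + 22) = sqrt(52 + 2*R))
12258/E(-202) + 14460/(-41239) = 12258/(sqrt(52 + 2*(-202))) + 14460/(-41239) = 12258/(sqrt(52 - 404)) + 14460*(-1/41239) = 12258/(sqrt(-352)) - 14460/41239 = 12258/((4*I*sqrt(22))) - 14460/41239 = 12258*(-I*sqrt(22)/88) - 14460/41239 = -6129*I*sqrt(22)/44 - 14460/41239 = -14460/41239 - 6129*I*sqrt(22)/44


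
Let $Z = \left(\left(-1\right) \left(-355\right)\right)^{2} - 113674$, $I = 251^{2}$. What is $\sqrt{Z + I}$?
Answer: $2 \sqrt{18838} \approx 274.5$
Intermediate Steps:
$I = 63001$
$Z = 12351$ ($Z = 355^{2} - 113674 = 126025 - 113674 = 12351$)
$\sqrt{Z + I} = \sqrt{12351 + 63001} = \sqrt{75352} = 2 \sqrt{18838}$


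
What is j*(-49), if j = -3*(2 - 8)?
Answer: -882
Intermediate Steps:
j = 18 (j = -3*(-6) = 18)
j*(-49) = 18*(-49) = -882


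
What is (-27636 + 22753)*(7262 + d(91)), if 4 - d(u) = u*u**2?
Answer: 3644207315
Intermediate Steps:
d(u) = 4 - u**3 (d(u) = 4 - u*u**2 = 4 - u**3)
(-27636 + 22753)*(7262 + d(91)) = (-27636 + 22753)*(7262 + (4 - 1*91**3)) = -4883*(7262 + (4 - 1*753571)) = -4883*(7262 + (4 - 753571)) = -4883*(7262 - 753567) = -4883*(-746305) = 3644207315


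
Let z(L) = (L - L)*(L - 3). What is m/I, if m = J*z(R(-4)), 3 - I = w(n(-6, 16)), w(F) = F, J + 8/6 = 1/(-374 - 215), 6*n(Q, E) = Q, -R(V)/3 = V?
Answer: 0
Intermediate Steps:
R(V) = -3*V
n(Q, E) = Q/6
z(L) = 0 (z(L) = 0*(-3 + L) = 0)
J = -2359/1767 (J = -4/3 + 1/(-374 - 215) = -4/3 + 1/(-589) = -4/3 - 1/589 = -2359/1767 ≈ -1.3350)
I = 4 (I = 3 - (-6)/6 = 3 - 1*(-1) = 3 + 1 = 4)
m = 0 (m = -2359/1767*0 = 0)
m/I = 0/4 = 0*(¼) = 0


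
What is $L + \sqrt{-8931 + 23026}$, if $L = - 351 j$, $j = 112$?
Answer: $-39312 + \sqrt{14095} \approx -39193.0$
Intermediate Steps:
$L = -39312$ ($L = \left(-351\right) 112 = -39312$)
$L + \sqrt{-8931 + 23026} = -39312 + \sqrt{-8931 + 23026} = -39312 + \sqrt{14095}$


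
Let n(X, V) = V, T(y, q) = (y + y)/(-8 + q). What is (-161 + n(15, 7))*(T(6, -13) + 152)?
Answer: -23320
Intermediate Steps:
T(y, q) = 2*y/(-8 + q) (T(y, q) = (2*y)/(-8 + q) = 2*y/(-8 + q))
(-161 + n(15, 7))*(T(6, -13) + 152) = (-161 + 7)*(2*6/(-8 - 13) + 152) = -154*(2*6/(-21) + 152) = -154*(2*6*(-1/21) + 152) = -154*(-4/7 + 152) = -154*1060/7 = -23320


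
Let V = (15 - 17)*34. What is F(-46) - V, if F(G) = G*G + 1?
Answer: 2185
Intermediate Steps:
F(G) = 1 + G² (F(G) = G² + 1 = 1 + G²)
V = -68 (V = -2*34 = -68)
F(-46) - V = (1 + (-46)²) - 1*(-68) = (1 + 2116) + 68 = 2117 + 68 = 2185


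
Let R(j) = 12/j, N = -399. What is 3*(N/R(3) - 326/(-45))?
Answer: -16651/60 ≈ -277.52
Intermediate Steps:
3*(N/R(3) - 326/(-45)) = 3*(-399/(12/3) - 326/(-45)) = 3*(-399/(12*(⅓)) - 326*(-1/45)) = 3*(-399/4 + 326/45) = 3*(-16651/180) = -16651/60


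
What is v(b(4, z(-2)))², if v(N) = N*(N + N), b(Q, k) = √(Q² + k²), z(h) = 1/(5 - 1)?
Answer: 66049/64 ≈ 1032.0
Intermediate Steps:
z(h) = ¼ (z(h) = 1/4 = ¼)
v(N) = 2*N² (v(N) = N*(2*N) = 2*N²)
v(b(4, z(-2)))² = (2*(√(4² + (¼)²))²)² = (2*(√(16 + 1/16))²)² = (2*(√(257/16))²)² = (2*(√257/4)²)² = (2*(257/16))² = (257/8)² = 66049/64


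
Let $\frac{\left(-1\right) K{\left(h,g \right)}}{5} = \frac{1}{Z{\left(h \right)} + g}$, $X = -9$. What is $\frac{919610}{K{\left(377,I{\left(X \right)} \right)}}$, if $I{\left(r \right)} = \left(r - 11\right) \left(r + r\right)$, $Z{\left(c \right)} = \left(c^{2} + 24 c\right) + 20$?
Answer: $-27874666554$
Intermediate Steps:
$Z{\left(c \right)} = 20 + c^{2} + 24 c$
$I{\left(r \right)} = 2 r \left(-11 + r\right)$ ($I{\left(r \right)} = \left(-11 + r\right) 2 r = 2 r \left(-11 + r\right)$)
$K{\left(h,g \right)} = - \frac{5}{20 + g + h^{2} + 24 h}$ ($K{\left(h,g \right)} = - \frac{5}{\left(20 + h^{2} + 24 h\right) + g} = - \frac{5}{20 + g + h^{2} + 24 h}$)
$\frac{919610}{K{\left(377,I{\left(X \right)} \right)}} = \frac{919610}{\left(-5\right) \frac{1}{20 + 2 \left(-9\right) \left(-11 - 9\right) + 377^{2} + 24 \cdot 377}} = \frac{919610}{\left(-5\right) \frac{1}{20 + 2 \left(-9\right) \left(-20\right) + 142129 + 9048}} = \frac{919610}{\left(-5\right) \frac{1}{20 + 360 + 142129 + 9048}} = \frac{919610}{\left(-5\right) \frac{1}{151557}} = \frac{919610}{- \frac{5}{151557}} = 919610 \left(- \frac{151557}{5}\right) = -27874666554$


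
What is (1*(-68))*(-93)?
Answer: 6324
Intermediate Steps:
(1*(-68))*(-93) = -68*(-93) = 6324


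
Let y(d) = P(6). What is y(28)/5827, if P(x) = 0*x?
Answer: 0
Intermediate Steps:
P(x) = 0
y(d) = 0
y(28)/5827 = 0/5827 = 0*(1/5827) = 0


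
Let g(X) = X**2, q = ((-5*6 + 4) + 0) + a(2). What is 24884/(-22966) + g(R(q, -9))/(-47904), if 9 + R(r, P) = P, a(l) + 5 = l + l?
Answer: -49978505/45840136 ≈ -1.0903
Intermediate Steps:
a(l) = -5 + 2*l (a(l) = -5 + (l + l) = -5 + 2*l)
q = -27 (q = ((-5*6 + 4) + 0) + (-5 + 2*2) = ((-30 + 4) + 0) + (-5 + 4) = (-26 + 0) - 1 = -26 - 1 = -27)
R(r, P) = -9 + P
24884/(-22966) + g(R(q, -9))/(-47904) = 24884/(-22966) + (-9 - 9)**2/(-47904) = 24884*(-1/22966) + (-18)**2*(-1/47904) = -12442/11483 + 324*(-1/47904) = -12442/11483 - 27/3992 = -49978505/45840136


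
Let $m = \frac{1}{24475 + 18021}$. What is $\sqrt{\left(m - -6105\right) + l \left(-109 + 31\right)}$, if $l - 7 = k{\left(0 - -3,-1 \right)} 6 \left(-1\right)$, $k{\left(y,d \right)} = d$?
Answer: $\frac{\sqrt{35913624742}}{2656} \approx 71.351$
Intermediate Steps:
$l = 13$ ($l = 7 + \left(-1\right) 6 \left(-1\right) = 7 - -6 = 7 + 6 = 13$)
$m = \frac{1}{42496} \approx 2.3532 \cdot 10^{-5}$
$\sqrt{\left(m - -6105\right) + l \left(-109 + 31\right)} = \sqrt{\left(\frac{1}{42496} - -6105\right) + 13 \left(-109 + 31\right)} = \sqrt{\left(\frac{1}{42496} + 6105\right) + 13 \left(-78\right)} = \sqrt{\frac{259438081}{42496} - 1014} = \sqrt{\frac{216347137}{42496}} = \frac{\sqrt{35913624742}}{2656}$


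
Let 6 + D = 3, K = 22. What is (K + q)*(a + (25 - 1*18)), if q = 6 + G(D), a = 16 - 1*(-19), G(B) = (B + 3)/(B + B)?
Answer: 1176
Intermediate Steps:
D = -3 (D = -6 + 3 = -3)
G(B) = (3 + B)/(2*B) (G(B) = (3 + B)/((2*B)) = (3 + B)*(1/(2*B)) = (3 + B)/(2*B))
a = 35 (a = 16 + 19 = 35)
q = 6 (q = 6 + (1/2)*(3 - 3)/(-3) = 6 + (1/2)*(-1/3)*0 = 6 + 0 = 6)
(K + q)*(a + (25 - 1*18)) = (22 + 6)*(35 + (25 - 1*18)) = 28*(35 + (25 - 18)) = 28*(35 + 7) = 28*42 = 1176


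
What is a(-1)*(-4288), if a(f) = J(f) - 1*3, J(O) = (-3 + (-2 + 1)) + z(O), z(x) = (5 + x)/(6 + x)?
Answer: 132928/5 ≈ 26586.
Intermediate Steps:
z(x) = (5 + x)/(6 + x)
J(O) = -4 + (5 + O)/(6 + O) (J(O) = (-3 + (-2 + 1)) + (5 + O)/(6 + O) = (-3 - 1) + (5 + O)/(6 + O) = -4 + (5 + O)/(6 + O))
a(f) = -3 + (-19 - 3*f)/(6 + f) (a(f) = (-19 - 3*f)/(6 + f) - 1*3 = (-19 - 3*f)/(6 + f) - 3 = -3 + (-19 - 3*f)/(6 + f))
a(-1)*(-4288) = ((-37 - 6*(-1))/(6 - 1))*(-4288) = ((-37 + 6)/5)*(-4288) = ((1/5)*(-31))*(-4288) = -31/5*(-4288) = 132928/5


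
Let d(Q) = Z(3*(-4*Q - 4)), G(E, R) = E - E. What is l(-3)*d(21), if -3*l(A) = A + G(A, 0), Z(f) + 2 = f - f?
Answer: -2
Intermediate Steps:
Z(f) = -2 (Z(f) = -2 + (f - f) = -2 + 0 = -2)
G(E, R) = 0
d(Q) = -2
l(A) = -A/3 (l(A) = -(A + 0)/3 = -A/3)
l(-3)*d(21) = -1/3*(-3)*(-2) = 1*(-2) = -2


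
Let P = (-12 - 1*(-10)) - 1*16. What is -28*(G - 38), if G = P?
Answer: 1568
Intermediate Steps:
P = -18 (P = (-12 + 10) - 16 = -2 - 16 = -18)
G = -18
-28*(G - 38) = -28*(-18 - 38) = -28*(-56) = 1568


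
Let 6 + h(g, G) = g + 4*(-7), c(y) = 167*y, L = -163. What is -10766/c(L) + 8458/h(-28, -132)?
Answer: -114783863/843851 ≈ -136.02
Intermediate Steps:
h(g, G) = -34 + g (h(g, G) = -6 + (g + 4*(-7)) = -6 + (g - 28) = -6 + (-28 + g) = -34 + g)
-10766/c(L) + 8458/h(-28, -132) = -10766/(167*(-163)) + 8458/(-34 - 28) = -10766/(-27221) + 8458/(-62) = -10766*(-1/27221) + 8458*(-1/62) = 10766/27221 - 4229/31 = -114783863/843851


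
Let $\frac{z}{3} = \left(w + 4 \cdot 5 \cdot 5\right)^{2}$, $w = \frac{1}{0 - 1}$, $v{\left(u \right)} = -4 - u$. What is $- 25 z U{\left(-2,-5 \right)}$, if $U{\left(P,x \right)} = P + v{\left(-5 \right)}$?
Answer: $735075$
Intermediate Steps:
$w = -1$ ($w = \frac{1}{-1} = -1$)
$z = 29403$ ($z = 3 \left(-1 + 4 \cdot 5 \cdot 5\right)^{2} = 3 \left(-1 + 20 \cdot 5\right)^{2} = 3 \left(-1 + 100\right)^{2} = 3 \cdot 99^{2} = 3 \cdot 9801 = 29403$)
$U{\left(P,x \right)} = 1 + P$ ($U{\left(P,x \right)} = P - -1 = P + \left(-4 + 5\right) = P + 1 = 1 + P$)
$- 25 z U{\left(-2,-5 \right)} = \left(-25\right) 29403 \left(1 - 2\right) = \left(-735075\right) \left(-1\right) = 735075$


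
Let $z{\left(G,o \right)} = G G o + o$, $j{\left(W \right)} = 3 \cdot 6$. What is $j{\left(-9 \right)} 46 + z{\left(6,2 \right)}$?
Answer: $902$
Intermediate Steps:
$j{\left(W \right)} = 18$
$z{\left(G,o \right)} = o + o G^{2}$ ($z{\left(G,o \right)} = G^{2} o + o = o G^{2} + o = o + o G^{2}$)
$j{\left(-9 \right)} 46 + z{\left(6,2 \right)} = 18 \cdot 46 + 2 \left(1 + 6^{2}\right) = 828 + 2 \left(1 + 36\right) = 828 + 2 \cdot 37 = 828 + 74 = 902$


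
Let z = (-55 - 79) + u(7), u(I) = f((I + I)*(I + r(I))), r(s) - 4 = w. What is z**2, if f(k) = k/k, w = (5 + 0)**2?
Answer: 17689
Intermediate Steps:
w = 25 (w = 5**2 = 25)
r(s) = 29 (r(s) = 4 + 25 = 29)
f(k) = 1
u(I) = 1
z = -133 (z = (-55 - 79) + 1 = -134 + 1 = -133)
z**2 = (-133)**2 = 17689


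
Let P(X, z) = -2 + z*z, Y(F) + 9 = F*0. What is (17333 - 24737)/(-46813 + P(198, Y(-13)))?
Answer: 1234/7789 ≈ 0.15843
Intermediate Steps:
Y(F) = -9 (Y(F) = -9 + F*0 = -9 + 0 = -9)
P(X, z) = -2 + z²
(17333 - 24737)/(-46813 + P(198, Y(-13))) = (17333 - 24737)/(-46813 + (-2 + (-9)²)) = -7404/(-46813 + (-2 + 81)) = -7404/(-46813 + 79) = -7404/(-46734) = -7404*(-1/46734) = 1234/7789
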